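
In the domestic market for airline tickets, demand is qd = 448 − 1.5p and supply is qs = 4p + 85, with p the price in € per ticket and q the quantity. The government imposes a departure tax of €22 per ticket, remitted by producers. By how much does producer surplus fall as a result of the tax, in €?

Producer surplus falls by €2022.

Without the tax, 448 − 1.5p = 4p + 85 gives 5.5p = 363, so p* = €66 and q* = 349.
With the tax collected from producers, supply shifts: qs = 4(p − 22) + 85.
Solving gives q = 325 with consumers paying €82 and producers receiving €60 (the €22 wedge).
ΔPS is the trapezoid between Q = 325 and Q = 349 of height €6: ½ · (349 + 325) · 6 = €2022.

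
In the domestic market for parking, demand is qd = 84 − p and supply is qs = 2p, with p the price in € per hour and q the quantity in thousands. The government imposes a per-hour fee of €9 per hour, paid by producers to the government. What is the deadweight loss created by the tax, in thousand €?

Deadweight loss = €27 thousand.

Without the tax, 84 − p = 2p gives 3p = 84, so p* = €28 and q* = 56.
With the tax collected from producers, supply shifts: qs = 2(p − 9).
Solving gives q = 50 with consumers paying €34 and producers receiving €25 (the €9 wedge).
Quantity falls by |ΔQ| = |56 − 50| = 6.
DWL = ½ · t · |ΔQ| = ½ · 9 · 6 = €27.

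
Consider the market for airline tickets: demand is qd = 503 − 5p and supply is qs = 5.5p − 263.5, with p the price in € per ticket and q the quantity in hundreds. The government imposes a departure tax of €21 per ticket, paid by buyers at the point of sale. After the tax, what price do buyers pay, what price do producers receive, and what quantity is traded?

Buyers pay €84; producers receive €63; quantity = 83.

Before the tax: set 503 − 5p = 5.5p − 263.5 → p* = €73, q* = 138.
With the tax collected from buyers, demand (in seller-price terms) shifts: qd = 503 − 5(p + 21).
New equilibrium: buyers pay €84, producers receive €63, q = 83. (Wedge: pb − ps = 21.)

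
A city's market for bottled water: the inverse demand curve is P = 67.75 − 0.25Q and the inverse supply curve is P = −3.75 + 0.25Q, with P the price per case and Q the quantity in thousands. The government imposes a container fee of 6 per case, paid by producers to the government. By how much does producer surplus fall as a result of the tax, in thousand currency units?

Producer surplus falls by 411 thousand.

Rewrite in direct form: Qd = 271 − 4P and Qs = 4P + 15.
Before the tax: set 271 − 4P = 4P + 15 → P* = 32, Q* = 143.
With the tax collected from producers, supply shifts: Qs = 4(P − 6) + 15.
New equilibrium: consumers pay 35, producers receive 29, Q = 131. (Wedge: Pb − Ps = 6.)
ΔPS is the trapezoid between Q = 131 and Q = 143 of height 3: ½ · (143 + 131) · 3 = 411.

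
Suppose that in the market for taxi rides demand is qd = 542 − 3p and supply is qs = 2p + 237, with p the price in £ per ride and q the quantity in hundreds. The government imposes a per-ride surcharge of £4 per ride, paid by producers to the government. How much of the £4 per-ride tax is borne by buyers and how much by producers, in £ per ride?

Buyers bear £1.6 per ride; producers bear £2.4 per ride.

Before the tax: set 542 − 3p = 2p + 237 → p* = £61, q* = 359.
With the tax collected from producers, supply shifts: qs = 2(p − 4) + 237.
New equilibrium: buyers pay £62.6, producers receive £58.6, q = 354.2. (Wedge: pb − ps = 4.)
Burden on buyers: £1.6; on producers: £2.4. (They sum to £4.)
The less price-elastic side of the market bears the larger share of a per-unit tax.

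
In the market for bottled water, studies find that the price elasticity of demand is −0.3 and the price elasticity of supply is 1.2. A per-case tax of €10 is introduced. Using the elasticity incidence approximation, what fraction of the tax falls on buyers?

Buyers' share ≈ 0.8.

Incidence ratio: buyers' share ≈ εs / (εs + |εd|) = 1.2 / (1.2 + 0.3) = 0.8.
Supply is the more elastic side, so buyers bear the larger share.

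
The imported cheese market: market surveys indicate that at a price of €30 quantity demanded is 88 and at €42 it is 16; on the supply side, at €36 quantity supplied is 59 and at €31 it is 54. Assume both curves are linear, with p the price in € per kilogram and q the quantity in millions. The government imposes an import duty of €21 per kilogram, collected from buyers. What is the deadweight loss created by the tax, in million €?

Deadweight loss = €189 million.

Demand slope: (16 − 88)/(42 − 30) = -6, so qd = 268 − 6p.
Supply slope: (54 − 59)/(31 − 36) = 1, so qs = p + 23.
Without the tax, 268 − 6p = p + 23 gives 7p = 245, so p* = €35 and q* = 58.
With the tax collected from buyers, demand (in seller-price terms) shifts: qd = 268 − 6(p + 21).
New equilibrium: buyers pay €38, sellers receive €17, q = 40. (Wedge: pb − ps = 21.)
Quantity falls by |ΔQ| = |58 − 40| = 18.
DWL = ½ · t · |ΔQ| = ½ · 21 · 18 = €189.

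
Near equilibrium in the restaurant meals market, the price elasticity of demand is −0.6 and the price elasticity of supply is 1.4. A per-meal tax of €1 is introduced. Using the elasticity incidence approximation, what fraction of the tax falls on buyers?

Incidence ratio: buyers' share ≈ εs / (εs + |εd|) = 1.4 / (1.4 + 0.6) = 0.7.
Supply is the more elastic side, so buyers bear the larger share.

Buyers' share ≈ 0.7.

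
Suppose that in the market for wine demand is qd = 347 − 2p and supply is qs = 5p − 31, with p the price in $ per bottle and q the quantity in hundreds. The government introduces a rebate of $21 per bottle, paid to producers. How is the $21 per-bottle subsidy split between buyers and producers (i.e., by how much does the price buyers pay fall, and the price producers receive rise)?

Without the subsidy, 347 − 2p = 5p − 31 gives 7p = 378, so p* = $54 and q* = 239.
With a per-unit subsidy paid to producers, each receives p + 21 per unit sold, so supply becomes qs = 5(p + 21) − 31.
New equilibrium: buyers pay $39, producers receive $60, q = 269. (Wedge: pb − ps = −21.)
Gain to buyers: $15; to producers: $6. (They sum to $21.)

Buyers gain $15 per bottle; producers gain $6 per bottle.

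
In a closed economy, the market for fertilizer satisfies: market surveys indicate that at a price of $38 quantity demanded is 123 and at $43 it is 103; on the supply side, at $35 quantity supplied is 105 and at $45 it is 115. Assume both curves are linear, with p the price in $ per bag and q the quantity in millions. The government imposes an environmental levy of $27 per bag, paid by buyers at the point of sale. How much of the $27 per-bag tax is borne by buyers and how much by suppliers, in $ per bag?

Demand slope: (103 − 123)/(43 − 38) = -4, so qd = 275 − 4p.
Supply slope: (115 − 105)/(45 − 35) = 1, so qs = p + 70.
Without the tax, 275 − 4p = p + 70 gives 5p = 205, so p* = $41 and q* = 111.
With the tax collected from buyers, demand (in seller-price terms) shifts: qd = 275 − 4(p + 27).
New equilibrium: buyers pay $46.4, suppliers receive $19.4, q = 89.4. (Wedge: pb − ps = 27.)
Burden on buyers: $5.4; on suppliers: $21.6. (They sum to $27.)

Buyers bear $5.4 per bag; suppliers bear $21.6 per bag.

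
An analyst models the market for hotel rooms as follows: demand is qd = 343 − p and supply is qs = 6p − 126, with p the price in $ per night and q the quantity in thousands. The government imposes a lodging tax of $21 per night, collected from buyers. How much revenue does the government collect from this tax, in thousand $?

Without the tax, 343 − p = 6p − 126 gives 7p = 469, so p* = $67 and q* = 276.
With the tax collected from buyers, demand (in seller-price terms) shifts: qd = 343 − (p + 21).
New equilibrium: buyers pay $85, sellers receive $64, q = 258. (Wedge: pb − ps = 21.)
Revenue = t · Q = 21 · 258 = $5418.

Tax revenue = $5418 thousand.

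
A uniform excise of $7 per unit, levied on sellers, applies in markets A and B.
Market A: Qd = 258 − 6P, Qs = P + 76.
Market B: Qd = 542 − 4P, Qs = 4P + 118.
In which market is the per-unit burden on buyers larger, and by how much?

Market A: pre-tax P* = $26, Q* = 102; post-tax Q = 96; per-unit burden on buyers = $1.
Market B: pre-tax P* = $53, Q* = 330; post-tax Q = 316; per-unit burden on buyers = $3.5.
Difference: $1 vs $3.5 → market B is larger by $2.5.

Market B, by $2.5.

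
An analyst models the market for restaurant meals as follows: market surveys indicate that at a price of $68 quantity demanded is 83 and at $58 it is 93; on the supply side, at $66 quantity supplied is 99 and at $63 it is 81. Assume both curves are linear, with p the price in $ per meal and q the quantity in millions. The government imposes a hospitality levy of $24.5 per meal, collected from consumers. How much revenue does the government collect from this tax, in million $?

Tax revenue = $1617 million.

Demand slope: (93 − 83)/(58 − 68) = -1, so qd = 151 − p.
Supply slope: (81 − 99)/(63 − 66) = 6, so qs = 6p − 297.
Before the tax: set 151 − p = 6p − 297 → p* = $64, q* = 87.
With the tax collected from consumers, demand (in seller-price terms) shifts: qd = 151 − (p + 24.5).
New equilibrium: consumers pay $85, suppliers receive $60.5, q = 66. (Wedge: pb − ps = 24.5.)
Revenue = t · Q = 24.5 · 66 = $1617.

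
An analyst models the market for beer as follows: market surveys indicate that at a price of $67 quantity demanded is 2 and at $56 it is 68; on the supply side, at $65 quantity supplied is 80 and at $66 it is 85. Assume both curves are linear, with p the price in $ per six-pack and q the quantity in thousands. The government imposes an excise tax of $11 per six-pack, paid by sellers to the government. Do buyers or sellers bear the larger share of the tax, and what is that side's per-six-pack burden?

Sellers bear the larger share: $6 per six-pack.

Demand slope: (68 − 2)/(56 − 67) = -6, so qd = 404 − 6p.
Supply slope: (85 − 80)/(66 − 65) = 5, so qs = 5p − 245.
Before the tax: set 404 − 6p = 5p − 245 → p* = $59, q* = 50.
With the tax collected from sellers, supply shifts: qs = 5(p − 11) − 245.
Solving gives q = 20 with buyers paying $64 and sellers receiving $53 (the $11 wedge).
Per-six-pack burden: buyers $5, sellers $6.
Sellers take the larger share because supply is less price-elastic here (demand slope 6 vs supply slope 5).
The less price-elastic side of the market bears the larger share of a per-unit tax.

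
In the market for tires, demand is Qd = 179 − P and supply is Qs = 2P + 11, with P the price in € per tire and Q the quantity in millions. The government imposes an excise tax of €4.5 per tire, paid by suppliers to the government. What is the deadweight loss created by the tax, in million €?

Deadweight loss = €6.75 million.

Without the tax, 179 − P = 2P + 11 gives 3P = 168, so P* = €56 and Q* = 123.
With the tax collected from suppliers, supply shifts: Qs = 2(P − 4.5) + 11.
Solving gives Q = 120 with buyers paying €59 and suppliers receiving €54.5 (the €4.5 wedge).
Quantity falls by |ΔQ| = |123 − 120| = 3.
DWL = ½ · t · |ΔQ| = ½ · 4.5 · 3 = €6.75.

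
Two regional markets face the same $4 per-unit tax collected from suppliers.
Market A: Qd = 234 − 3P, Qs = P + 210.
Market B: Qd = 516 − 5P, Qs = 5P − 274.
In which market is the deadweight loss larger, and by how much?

Market A: pre-tax P* = $6, Q* = 216; post-tax Q = 213; deadweight loss = $6.
Market B: pre-tax P* = $79, Q* = 121; post-tax Q = 111; deadweight loss = $20.
Difference: $6 vs $20 → market B is larger by $14.

Market B, by $14.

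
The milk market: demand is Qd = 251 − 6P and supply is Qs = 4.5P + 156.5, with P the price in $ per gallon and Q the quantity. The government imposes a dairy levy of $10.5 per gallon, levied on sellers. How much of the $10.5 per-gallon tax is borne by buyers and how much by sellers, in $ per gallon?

Without the tax, 251 − 6P = 4.5P + 156.5 gives 10.5P = 94.5, so P* = $9 and Q* = 197.
With the tax collected from sellers, supply shifts: Qs = 4.5(P − 10.5) + 156.5.
Solving gives Q = 170 with buyers paying $13.5 and sellers receiving $3 (the $10.5 wedge).
Burden on buyers: $4.5; on sellers: $6. (They sum to $10.5.)
The less price-elastic side of the market bears the larger share of a per-unit tax.

Buyers bear $4.5 per gallon; sellers bear $6 per gallon.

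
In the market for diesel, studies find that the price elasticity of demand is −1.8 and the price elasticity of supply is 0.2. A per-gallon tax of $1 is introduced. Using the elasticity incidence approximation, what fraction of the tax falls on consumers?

Consumers' share ≈ 0.1.

Incidence ratio: consumers' share ≈ εs / (εs + |εd|) = 0.2 / (0.2 + 1.8) = 0.1.
Supply is the less elastic side, so consumers bear the smaller share.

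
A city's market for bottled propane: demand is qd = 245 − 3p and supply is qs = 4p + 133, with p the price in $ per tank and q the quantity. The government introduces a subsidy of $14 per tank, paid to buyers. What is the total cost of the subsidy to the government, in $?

Government outlay = $3094.

Before the subsidy: set 245 − 3p = 4p + 133 → p* = $16, q* = 197.
With a per-unit subsidy paid to buyers, each effectively pays p − 14, so demand becomes qd = 245 − 3(p − 14).
New equilibrium: buyers pay $8, producers receive $22, q = 221. (Wedge: pb − ps = −14.)
Outlay = t · Q = 14 · 221 = $3094.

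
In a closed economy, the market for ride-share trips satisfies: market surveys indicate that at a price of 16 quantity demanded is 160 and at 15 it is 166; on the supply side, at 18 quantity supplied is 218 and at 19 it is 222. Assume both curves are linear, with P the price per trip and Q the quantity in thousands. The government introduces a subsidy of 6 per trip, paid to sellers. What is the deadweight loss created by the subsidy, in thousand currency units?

Deadweight loss = 43.2 thousand.

Demand slope: (166 − 160)/(15 − 16) = -6, so Qd = 256 − 6P.
Supply slope: (222 − 218)/(19 − 18) = 4, so Qs = 4P + 146.
Before the subsidy: set 256 − 6P = 4P + 146 → P* = 11, Q* = 190.
With a per-unit subsidy paid to sellers, each receives P + 6 per unit sold, so supply becomes Qs = 4(P + 6) + 146.
Solving gives Q = 204.4 with consumers paying 8.6 and sellers receiving 14.6 (the 6 wedge).
Quantity rises by |ΔQ| = |190 − 204.4| = 14.4.
DWL = ½ · t · |ΔQ| = ½ · 6 · 14.4 = 43.2.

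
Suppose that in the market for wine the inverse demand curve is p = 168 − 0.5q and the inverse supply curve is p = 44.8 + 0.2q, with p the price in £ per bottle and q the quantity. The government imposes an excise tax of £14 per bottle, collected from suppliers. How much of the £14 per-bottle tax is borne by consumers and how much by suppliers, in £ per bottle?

Rewrite in direct form: qd = 336 − 2p and qs = 5p − 224.
Before the tax: set 336 − 2p = 5p − 224 → p* = £80, q* = 176.
With the tax collected from suppliers, supply shifts: qs = 5(p − 14) − 224.
Solving gives q = 156 with consumers paying £90 and suppliers receiving £76 (the £14 wedge).
Burden on consumers: £10; on suppliers: £4. (They sum to £14.)
The less price-elastic side of the market bears the larger share of a per-unit tax.

Consumers bear £10 per bottle; suppliers bear £4 per bottle.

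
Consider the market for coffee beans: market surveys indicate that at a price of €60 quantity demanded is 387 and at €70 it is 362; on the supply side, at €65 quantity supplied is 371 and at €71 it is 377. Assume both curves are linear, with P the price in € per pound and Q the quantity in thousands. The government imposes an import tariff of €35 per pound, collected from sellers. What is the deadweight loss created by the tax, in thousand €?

Deadweight loss = €437.5 thousand.

Demand slope: (362 − 387)/(70 − 60) = -2.5, so Qd = 537 − 2.5P.
Supply slope: (377 − 371)/(71 − 65) = 1, so Qs = P + 306.
Before the tax: set 537 − 2.5P = P + 306 → P* = €66, Q* = 372.
With the tax collected from sellers, supply shifts: Qs = (P − 35) + 306.
Solving gives Q = 347 with consumers paying €76 and sellers receiving €41 (the €35 wedge).
Quantity falls by |ΔQ| = |372 − 347| = 25.
DWL = ½ · t · |ΔQ| = ½ · 35 · 25 = €437.5.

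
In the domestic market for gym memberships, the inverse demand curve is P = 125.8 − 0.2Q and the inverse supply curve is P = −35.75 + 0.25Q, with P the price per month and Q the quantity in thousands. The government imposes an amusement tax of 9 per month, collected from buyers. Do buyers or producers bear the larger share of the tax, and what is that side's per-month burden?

Producers bear the larger share: 5 per month.

Rewrite in direct form: Qd = 629 − 5P and Qs = 4P + 143.
Before the tax: set 629 − 5P = 4P + 143 → P* = 54, Q* = 359.
With the tax collected from buyers, demand (in seller-price terms) shifts: Qd = 629 − 5(P + 9).
Solving gives Q = 339 with buyers paying 58 and producers receiving 49 (the 9 wedge).
Per-month burden: buyers 4, producers 5.
Producers take the larger share because supply is less price-elastic here (demand slope 5 vs supply slope 4).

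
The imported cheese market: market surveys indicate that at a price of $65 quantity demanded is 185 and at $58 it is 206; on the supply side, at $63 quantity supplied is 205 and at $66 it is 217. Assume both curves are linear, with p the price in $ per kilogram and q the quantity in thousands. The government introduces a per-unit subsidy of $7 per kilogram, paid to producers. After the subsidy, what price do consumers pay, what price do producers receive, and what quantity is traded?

Consumers pay $57; producers receive $64; quantity = 209.

Demand slope: (206 − 185)/(58 − 65) = -3, so qd = 380 − 3p.
Supply slope: (217 − 205)/(66 − 63) = 4, so qs = 4p − 47.
Without the subsidy, 380 − 3p = 4p − 47 gives 7p = 427, so p* = $61 and q* = 197.
With a per-unit subsidy paid to producers, each receives p + 7 per unit sold, so supply becomes qs = 4(p + 7) − 47.
Solving gives q = 209 with consumers paying $57 and producers receiving $64 (the $7 wedge).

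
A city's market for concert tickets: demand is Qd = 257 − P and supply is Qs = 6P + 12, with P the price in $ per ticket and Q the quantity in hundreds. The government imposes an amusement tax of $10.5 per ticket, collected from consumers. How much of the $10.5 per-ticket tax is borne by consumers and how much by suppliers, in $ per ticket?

Consumers bear $9 per ticket; suppliers bear $1.5 per ticket.

Before the tax: set 257 − P = 6P + 12 → P* = $35, Q* = 222.
With the tax collected from consumers, demand (in seller-price terms) shifts: Qd = 257 − (P + 10.5).
Solving gives Q = 213 with consumers paying $44 and suppliers receiving $33.5 (the $10.5 wedge).
Burden on consumers: $9; on suppliers: $1.5. (They sum to $10.5.)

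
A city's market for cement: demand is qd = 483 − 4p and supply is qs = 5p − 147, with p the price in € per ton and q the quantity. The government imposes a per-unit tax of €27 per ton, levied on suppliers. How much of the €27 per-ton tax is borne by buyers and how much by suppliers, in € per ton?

Buyers bear €15 per ton; suppliers bear €12 per ton.

Without the tax, 483 − 4p = 5p − 147 gives 9p = 630, so p* = €70 and q* = 203.
With the tax collected from suppliers, supply shifts: qs = 5(p − 27) − 147.
New equilibrium: buyers pay €85, suppliers receive €58, q = 143. (Wedge: pb − ps = 27.)
Burden on buyers: €15; on suppliers: €12. (They sum to €27.)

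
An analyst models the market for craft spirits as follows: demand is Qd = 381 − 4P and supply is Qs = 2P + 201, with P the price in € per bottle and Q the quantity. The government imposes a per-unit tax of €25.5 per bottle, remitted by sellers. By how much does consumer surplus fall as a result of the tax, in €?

Before the tax: set 381 − 4P = 2P + 201 → P* = €30, Q* = 261.
With the tax collected from sellers, supply shifts: Qs = 2(P − 25.5) + 201.
New equilibrium: buyers pay €38.5, sellers receive €13, Q = 227. (Wedge: Pb − Ps = 25.5.)
ΔCS is the trapezoid between Q = 227 and Q = 261 of height €8.5: ½ · (261 + 227) · 8.5 = €2074.

Consumer surplus falls by €2074.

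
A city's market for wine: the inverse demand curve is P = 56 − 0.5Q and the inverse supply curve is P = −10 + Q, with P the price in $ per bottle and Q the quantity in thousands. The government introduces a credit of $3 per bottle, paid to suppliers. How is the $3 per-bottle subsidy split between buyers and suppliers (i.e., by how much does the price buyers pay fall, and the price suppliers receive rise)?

Rewrite in direct form: Qd = 112 − 2P and Qs = P + 10.
Before the subsidy: set 112 − 2P = P + 10 → P* = $34, Q* = 44.
With a per-unit subsidy paid to suppliers, each receives P + 3 per unit sold, so supply becomes Qs = (P + 3) + 10.
New equilibrium: buyers pay $33, suppliers receive $36, Q = 46. (Wedge: Pb − Ps = −3.)
Gain to buyers: $1; to suppliers: $2. (They sum to $3.)

Buyers gain $1 per bottle; suppliers gain $2 per bottle.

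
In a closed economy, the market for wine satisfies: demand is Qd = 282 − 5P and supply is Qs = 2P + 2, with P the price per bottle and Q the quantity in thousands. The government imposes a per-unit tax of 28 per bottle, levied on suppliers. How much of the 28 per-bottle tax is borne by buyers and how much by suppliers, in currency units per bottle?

Buyers bear 8 per bottle; suppliers bear 20 per bottle.

Without the tax, 282 − 5P = 2P + 2 gives 7P = 280, so P* = 40 and Q* = 82.
With the tax collected from suppliers, supply shifts: Qs = 2(P − 28) + 2.
New equilibrium: buyers pay 48, suppliers receive 20, Q = 42. (Wedge: Pb − Ps = 28.)
Burden on buyers: 8; on suppliers: 20. (They sum to 28.)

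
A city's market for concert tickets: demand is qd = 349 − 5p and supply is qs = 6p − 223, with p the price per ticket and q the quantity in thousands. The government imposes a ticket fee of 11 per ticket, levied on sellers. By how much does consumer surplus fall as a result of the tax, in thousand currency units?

Consumer surplus falls by 444 thousand.

Without the tax, 349 − 5p = 6p − 223 gives 11p = 572, so p* = 52 and q* = 89.
With the tax collected from sellers, supply shifts: qs = 6(p − 11) − 223.
Solving gives q = 59 with buyers paying 58 and sellers receiving 47 (the 11 wedge).
ΔCS is the trapezoid between Q = 59 and Q = 89 of height 6: ½ · (89 + 59) · 6 = 444.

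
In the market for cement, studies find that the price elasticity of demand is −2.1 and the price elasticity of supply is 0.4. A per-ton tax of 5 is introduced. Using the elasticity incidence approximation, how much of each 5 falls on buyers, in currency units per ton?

Incidence ratio: buyers' share ≈ εs / (εs + |εd|) = 0.4 / (0.4 + 2.1) = 0.16.
So buyers bear ≈ 0.16 × 5 = 0.8; producers bear 4.2.

Buyers bear ≈ 0.8 per ton.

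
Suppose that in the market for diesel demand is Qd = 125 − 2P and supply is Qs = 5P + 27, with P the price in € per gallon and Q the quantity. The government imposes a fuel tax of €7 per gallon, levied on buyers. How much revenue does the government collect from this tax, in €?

Tax revenue = €609.

Before the tax: set 125 − 2P = 5P + 27 → P* = €14, Q* = 97.
With the tax collected from buyers, demand (in seller-price terms) shifts: Qd = 125 − 2(P + 7).
New equilibrium: buyers pay €19, sellers receive €12, Q = 87. (Wedge: Pb − Ps = 7.)
Revenue = t · Q = 7 · 87 = €609.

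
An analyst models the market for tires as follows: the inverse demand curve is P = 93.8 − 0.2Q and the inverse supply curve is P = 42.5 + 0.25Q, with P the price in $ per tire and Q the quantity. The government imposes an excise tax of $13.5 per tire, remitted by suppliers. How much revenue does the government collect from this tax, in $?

Inverting to Q(P) form: Qd = 469 − 5P; Qs = 4P − 170.
Before the tax: set 469 − 5P = 4P − 170 → P* = $71, Q* = 114.
With the tax collected from suppliers, supply shifts: Qs = 4(P − 13.5) − 170.
Solving gives Q = 84 with consumers paying $77 and suppliers receiving $63.5 (the $13.5 wedge).
Revenue = t · Q = 13.5 · 84 = $1134.

Tax revenue = $1134.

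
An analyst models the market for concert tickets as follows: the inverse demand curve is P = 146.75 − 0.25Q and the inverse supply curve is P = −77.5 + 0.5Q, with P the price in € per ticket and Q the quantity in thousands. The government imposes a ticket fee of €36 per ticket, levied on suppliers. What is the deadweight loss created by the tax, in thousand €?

Deadweight loss = €864 thousand.

Inverting to Q(P) form: Qd = 587 − 4P; Qs = 2P + 155.
Before the tax: set 587 − 4P = 2P + 155 → P* = €72, Q* = 299.
With the tax collected from suppliers, supply shifts: Qs = 2(P − 36) + 155.
Solving gives Q = 251 with buyers paying €84 and suppliers receiving €48 (the €36 wedge).
Quantity falls by |ΔQ| = |299 − 251| = 48.
DWL = ½ · t · |ΔQ| = ½ · 36 · 48 = €864.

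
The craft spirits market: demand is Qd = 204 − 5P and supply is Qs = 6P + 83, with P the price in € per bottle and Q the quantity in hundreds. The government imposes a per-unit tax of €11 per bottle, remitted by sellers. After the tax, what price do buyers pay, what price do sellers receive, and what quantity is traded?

Before the tax: set 204 − 5P = 6P + 83 → P* = €11, Q* = 149.
With the tax collected from sellers, supply shifts: Qs = 6(P − 11) + 83.
New equilibrium: buyers pay €17, sellers receive €6, Q = 119. (Wedge: Pb − Ps = 11.)

Buyers pay €17; sellers receive €6; quantity = 119.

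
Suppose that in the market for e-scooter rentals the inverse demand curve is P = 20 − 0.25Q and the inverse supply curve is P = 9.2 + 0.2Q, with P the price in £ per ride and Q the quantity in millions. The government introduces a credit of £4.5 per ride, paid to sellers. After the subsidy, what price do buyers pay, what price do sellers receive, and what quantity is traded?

Inverting to Q(P) form: Qd = 80 − 4P; Qs = 5P − 46.
Before the subsidy: set 80 − 4P = 5P − 46 → P* = £14, Q* = 24.
With a per-unit subsidy paid to sellers, each receives P + 4.5 per unit sold, so supply becomes Qs = 5(P + 4.5) − 46.
Solving gives Q = 34 with buyers paying £11.5 and sellers receiving £16 (the £4.5 wedge).

Buyers pay £11.5; sellers receive £16; quantity = 34.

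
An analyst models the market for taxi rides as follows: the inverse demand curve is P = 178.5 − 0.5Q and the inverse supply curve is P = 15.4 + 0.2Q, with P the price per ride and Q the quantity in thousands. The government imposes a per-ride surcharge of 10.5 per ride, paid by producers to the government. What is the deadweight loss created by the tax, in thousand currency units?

Rewrite in direct form: Qd = 357 − 2P and Qs = 5P − 77.
Before the tax: set 357 − 2P = 5P − 77 → P* = 62, Q* = 233.
With the tax collected from producers, supply shifts: Qs = 5(P − 10.5) − 77.
New equilibrium: buyers pay 69.5, producers receive 59, Q = 218. (Wedge: Pb − Ps = 10.5.)
Quantity falls by |ΔQ| = |233 − 218| = 15.
DWL = ½ · t · |ΔQ| = ½ · 10.5 · 15 = 78.75.

Deadweight loss = 78.75 thousand.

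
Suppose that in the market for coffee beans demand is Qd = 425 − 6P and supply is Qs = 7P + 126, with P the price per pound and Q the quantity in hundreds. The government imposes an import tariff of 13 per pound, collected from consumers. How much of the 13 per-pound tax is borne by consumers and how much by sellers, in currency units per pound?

Without the tax, 425 − 6P = 7P + 126 gives 13P = 299, so P* = 23 and Q* = 287.
With the tax collected from consumers, demand (in seller-price terms) shifts: Qd = 425 − 6(P + 13).
Solving gives Q = 245 with consumers paying 30 and sellers receiving 17 (the 13 wedge).
Burden on consumers: 7; on sellers: 6. (They sum to 13.)
The less price-elastic side of the market bears the larger share of a per-unit tax.

Consumers bear 7 per pound; sellers bear 6 per pound.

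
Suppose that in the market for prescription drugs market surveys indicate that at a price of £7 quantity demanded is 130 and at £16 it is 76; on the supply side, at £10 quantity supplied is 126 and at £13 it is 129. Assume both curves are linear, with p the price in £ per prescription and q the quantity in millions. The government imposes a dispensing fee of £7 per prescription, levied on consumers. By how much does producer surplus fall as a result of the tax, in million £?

Producer surplus falls by £726 million.

Demand slope: (76 − 130)/(16 − 7) = -6, so qd = 172 − 6p.
Supply slope: (129 − 126)/(13 − 10) = 1, so qs = p + 116.
Without the tax, 172 − 6p = p + 116 gives 7p = 56, so p* = £8 and q* = 124.
With the tax collected from consumers, demand (in seller-price terms) shifts: qd = 172 − 6(p + 7).
New equilibrium: consumers pay £9, producers receive £2, q = 118. (Wedge: pb − ps = 7.)
ΔPS is the trapezoid between Q = 118 and Q = 124 of height £6: ½ · (124 + 118) · 6 = £726.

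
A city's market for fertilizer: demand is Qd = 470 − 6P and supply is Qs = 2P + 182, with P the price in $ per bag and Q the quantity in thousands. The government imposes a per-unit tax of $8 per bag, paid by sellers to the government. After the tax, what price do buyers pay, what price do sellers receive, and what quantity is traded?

Without the tax, 470 − 6P = 2P + 182 gives 8P = 288, so P* = $36 and Q* = 254.
With the tax collected from sellers, supply shifts: Qs = 2(P − 8) + 182.
New equilibrium: buyers pay $38, sellers receive $30, Q = 242. (Wedge: Pb − Ps = 8.)
The less price-elastic side of the market bears the larger share of a per-unit tax.

Buyers pay $38; sellers receive $30; quantity = 242.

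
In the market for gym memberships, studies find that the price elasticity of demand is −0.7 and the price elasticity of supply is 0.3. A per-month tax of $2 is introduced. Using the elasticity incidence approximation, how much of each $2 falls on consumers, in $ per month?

Consumers bear ≈ $0.6 per month.

Incidence ratio: consumers' share ≈ εs / (εs + |εd|) = 0.3 / (0.3 + 0.7) = 0.3.
So consumers bear ≈ 0.3 × $2 = $0.6; suppliers bear $1.4.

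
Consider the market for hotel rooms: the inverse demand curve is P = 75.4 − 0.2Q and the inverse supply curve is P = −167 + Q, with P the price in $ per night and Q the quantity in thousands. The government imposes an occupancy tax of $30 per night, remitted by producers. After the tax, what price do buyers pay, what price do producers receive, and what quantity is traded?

Rewrite in direct form: Qd = 377 − 5P and Qs = P + 167.
Without the tax, 377 − 5P = P + 167 gives 6P = 210, so P* = $35 and Q* = 202.
With the tax collected from producers, supply shifts: Qs = (P − 30) + 167.
New equilibrium: buyers pay $40, producers receive $10, Q = 177. (Wedge: Pb − Ps = 30.)

Buyers pay $40; producers receive $10; quantity = 177.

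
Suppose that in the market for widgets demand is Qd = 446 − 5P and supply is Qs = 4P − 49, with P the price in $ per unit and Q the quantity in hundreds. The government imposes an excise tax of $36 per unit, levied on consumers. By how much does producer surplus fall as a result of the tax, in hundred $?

Producer surplus falls by $2620 hundred.

Before the tax: set 446 − 5P = 4P − 49 → P* = $55, Q* = 171.
With the tax collected from consumers, demand (in seller-price terms) shifts: Qd = 446 − 5(P + 36).
New equilibrium: consumers pay $71, sellers receive $35, Q = 91. (Wedge: Pb − Ps = 36.)
ΔPS is the trapezoid between Q = 91 and Q = 171 of height $20: ½ · (171 + 91) · 20 = $2620.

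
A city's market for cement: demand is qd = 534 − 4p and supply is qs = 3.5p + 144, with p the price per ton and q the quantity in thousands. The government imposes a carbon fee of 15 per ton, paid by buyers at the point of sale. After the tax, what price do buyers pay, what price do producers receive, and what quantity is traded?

Buyers pay 59; producers receive 44; quantity = 298.

Before the tax: set 534 − 4p = 3.5p + 144 → p* = 52, q* = 326.
With the tax collected from buyers, demand (in seller-price terms) shifts: qd = 534 − 4(p + 15).
Solving gives q = 298 with buyers paying 59 and producers receiving 44 (the 15 wedge).
The less price-elastic side of the market bears the larger share of a per-unit tax.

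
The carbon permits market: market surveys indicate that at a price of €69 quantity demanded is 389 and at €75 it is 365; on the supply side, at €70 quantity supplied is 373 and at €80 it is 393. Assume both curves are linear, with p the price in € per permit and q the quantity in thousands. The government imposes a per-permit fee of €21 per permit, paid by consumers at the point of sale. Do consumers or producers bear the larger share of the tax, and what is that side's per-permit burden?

Producers bear the larger share: €14 per permit.

Demand slope: (365 − 389)/(75 − 69) = -4, so qd = 665 − 4p.
Supply slope: (393 − 373)/(80 − 70) = 2, so qs = 2p + 233.
Before the tax: set 665 − 4p = 2p + 233 → p* = €72, q* = 377.
With the tax collected from consumers, demand (in seller-price terms) shifts: qd = 665 − 4(p + 21).
Solving gives q = 349 with consumers paying €79 and producers receiving €58 (the €21 wedge).
Per-permit burden: consumers €7, producers €14.
Producers take the larger share because supply is less price-elastic here (demand slope 4 vs supply slope 2).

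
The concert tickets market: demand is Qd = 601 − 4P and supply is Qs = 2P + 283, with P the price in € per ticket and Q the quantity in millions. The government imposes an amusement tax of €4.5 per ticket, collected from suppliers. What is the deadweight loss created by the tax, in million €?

Before the tax: set 601 − 4P = 2P + 283 → P* = €53, Q* = 389.
With the tax collected from suppliers, supply shifts: Qs = 2(P − 4.5) + 283.
Solving gives Q = 383 with consumers paying €54.5 and suppliers receiving €50 (the €4.5 wedge).
Quantity falls by |ΔQ| = |389 − 383| = 6.
DWL = ½ · t · |ΔQ| = ½ · 4.5 · 6 = €13.5.

Deadweight loss = €13.5 million.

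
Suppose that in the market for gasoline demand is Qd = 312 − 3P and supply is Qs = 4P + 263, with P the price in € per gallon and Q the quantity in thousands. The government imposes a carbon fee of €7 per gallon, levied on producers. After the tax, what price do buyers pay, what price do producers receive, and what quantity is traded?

Without the tax, 312 − 3P = 4P + 263 gives 7P = 49, so P* = €7 and Q* = 291.
With the tax collected from producers, supply shifts: Qs = 4(P − 7) + 263.
New equilibrium: buyers pay €11, producers receive €4, Q = 279. (Wedge: Pb − Ps = 7.)
The less price-elastic side of the market bears the larger share of a per-unit tax.

Buyers pay €11; producers receive €4; quantity = 279.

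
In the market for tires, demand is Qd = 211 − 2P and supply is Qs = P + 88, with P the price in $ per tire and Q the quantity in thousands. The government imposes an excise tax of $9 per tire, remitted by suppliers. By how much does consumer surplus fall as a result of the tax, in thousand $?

Consumer surplus falls by $378 thousand.

Before the tax: set 211 − 2P = P + 88 → P* = $41, Q* = 129.
With the tax collected from suppliers, supply shifts: Qs = (P − 9) + 88.
New equilibrium: consumers pay $44, suppliers receive $35, Q = 123. (Wedge: Pb − Ps = 9.)
ΔCS is the trapezoid between Q = 123 and Q = 129 of height $3: ½ · (129 + 123) · 3 = $378.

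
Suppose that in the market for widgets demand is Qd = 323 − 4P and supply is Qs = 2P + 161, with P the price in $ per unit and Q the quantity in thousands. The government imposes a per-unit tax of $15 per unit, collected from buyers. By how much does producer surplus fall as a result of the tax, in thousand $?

Producer surplus falls by $2050 thousand.

Before the tax: set 323 − 4P = 2P + 161 → P* = $27, Q* = 215.
With the tax collected from buyers, demand (in seller-price terms) shifts: Qd = 323 − 4(P + 15).
New equilibrium: buyers pay $32, producers receive $17, Q = 195. (Wedge: Pb − Ps = 15.)
ΔPS is the trapezoid between Q = 195 and Q = 215 of height $10: ½ · (215 + 195) · 10 = $2050.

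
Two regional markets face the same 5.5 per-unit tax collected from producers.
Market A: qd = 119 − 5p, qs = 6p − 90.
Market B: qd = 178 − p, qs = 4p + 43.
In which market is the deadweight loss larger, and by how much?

Market A: pre-tax p* = 19, q* = 24; post-tax q = 9; deadweight loss = 41.25.
Market B: pre-tax p* = 27, q* = 151; post-tax q = 146.6; deadweight loss = 12.1.
Difference: 41.25 vs 12.1 → market A is larger by 29.15.

Market A, by 29.15.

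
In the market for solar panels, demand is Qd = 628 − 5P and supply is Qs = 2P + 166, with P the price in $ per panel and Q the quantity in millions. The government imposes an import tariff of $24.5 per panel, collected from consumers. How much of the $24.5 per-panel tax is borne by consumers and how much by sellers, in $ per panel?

Without the tax, 628 − 5P = 2P + 166 gives 7P = 462, so P* = $66 and Q* = 298.
With the tax collected from consumers, demand (in seller-price terms) shifts: Qd = 628 − 5(P + 24.5).
Solving gives Q = 263 with consumers paying $73 and sellers receiving $48.5 (the $24.5 wedge).
Burden on consumers: $7; on sellers: $17.5. (They sum to $24.5.)

Consumers bear $7 per panel; sellers bear $17.5 per panel.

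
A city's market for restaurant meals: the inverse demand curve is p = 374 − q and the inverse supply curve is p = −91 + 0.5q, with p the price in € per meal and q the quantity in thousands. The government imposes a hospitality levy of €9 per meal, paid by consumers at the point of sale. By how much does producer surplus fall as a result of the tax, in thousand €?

Inverting to q(p) form: qd = 374 − p; qs = 2p + 182.
Before the tax: set 374 − p = 2p + 182 → p* = €64, q* = 310.
With the tax collected from consumers, demand (in seller-price terms) shifts: qd = 374 − (p + 9).
New equilibrium: consumers pay €70, suppliers receive €61, q = 304. (Wedge: pb − ps = 9.)
ΔPS is the trapezoid between Q = 304 and Q = 310 of height €3: ½ · (310 + 304) · 3 = €921.

Producer surplus falls by €921 thousand.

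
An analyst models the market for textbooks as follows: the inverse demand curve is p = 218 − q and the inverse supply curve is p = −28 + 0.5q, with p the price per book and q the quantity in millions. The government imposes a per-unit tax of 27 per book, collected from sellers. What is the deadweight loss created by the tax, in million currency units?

Deadweight loss = 243 million.

Rewrite in direct form: qd = 218 − p and qs = 2p + 56.
Before the tax: set 218 − p = 2p + 56 → p* = 54, q* = 164.
With the tax collected from sellers, supply shifts: qs = 2(p − 27) + 56.
New equilibrium: consumers pay 72, sellers receive 45, q = 146. (Wedge: pb − ps = 27.)
Quantity falls by |ΔQ| = |164 − 146| = 18.
DWL = ½ · t · |ΔQ| = ½ · 27 · 18 = 243.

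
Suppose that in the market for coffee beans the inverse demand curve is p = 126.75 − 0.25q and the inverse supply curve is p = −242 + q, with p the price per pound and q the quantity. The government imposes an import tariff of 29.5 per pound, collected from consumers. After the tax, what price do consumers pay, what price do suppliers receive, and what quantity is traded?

Inverting to q(p) form: qd = 507 − 4p; qs = p + 242.
Before the tax: set 507 − 4p = p + 242 → p* = 53, q* = 295.
With the tax collected from consumers, demand (in seller-price terms) shifts: qd = 507 − 4(p + 29.5).
New equilibrium: consumers pay 58.9, suppliers receive 29.4, q = 271.4. (Wedge: pb − ps = 29.5.)

Consumers pay 58.9; suppliers receive 29.4; quantity = 271.4.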